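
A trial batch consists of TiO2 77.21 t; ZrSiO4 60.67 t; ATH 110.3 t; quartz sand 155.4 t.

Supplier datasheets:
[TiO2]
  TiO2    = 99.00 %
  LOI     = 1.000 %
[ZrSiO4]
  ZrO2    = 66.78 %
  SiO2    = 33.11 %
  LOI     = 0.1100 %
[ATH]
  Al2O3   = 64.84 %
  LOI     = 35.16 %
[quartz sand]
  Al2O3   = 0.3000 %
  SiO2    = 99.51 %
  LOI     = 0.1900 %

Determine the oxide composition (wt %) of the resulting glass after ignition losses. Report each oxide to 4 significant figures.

Glass mass = 363.7 t (batch 403.6 − LOI 39.92).
Composition: TiO2 21.02%, Al2O3 19.79%, ZrO2 11.14%, SiO2 48.05%

Values along the way are printed (rounded to 4 significant figures) when written out. Exact precision is kept in every operation — a single rounding completes every reported value — all derived quantities, which include net glass mass, totals, four oxide percentages, ignition loss, yield, are carried at full float precision, exactly as shown in the problem or answer text, starting from the weights at 363.7 t of glass.
Per-oxide mass from batch:
  TiO2: 77.21·0.9900 = 76.44 t
  Al2O3: 110.3·0.6484 + 155.4·0.003000 = 71.98 t
  ZrO2: 60.67·0.6678 = 40.52 t
  SiO2: 60.67·0.3311 + 155.4·0.9951 = 174.7 t
LOI: 77.21·0.01000 + 60.67·0.001100 + 110.3·0.3516 + 155.4·0.001900 = 39.92 t
Glass = total batch minus LOI = 403.6 − 39.92 = 363.7 t (matching Σ of the oxides)
oxide / glass × 100 gives the wt %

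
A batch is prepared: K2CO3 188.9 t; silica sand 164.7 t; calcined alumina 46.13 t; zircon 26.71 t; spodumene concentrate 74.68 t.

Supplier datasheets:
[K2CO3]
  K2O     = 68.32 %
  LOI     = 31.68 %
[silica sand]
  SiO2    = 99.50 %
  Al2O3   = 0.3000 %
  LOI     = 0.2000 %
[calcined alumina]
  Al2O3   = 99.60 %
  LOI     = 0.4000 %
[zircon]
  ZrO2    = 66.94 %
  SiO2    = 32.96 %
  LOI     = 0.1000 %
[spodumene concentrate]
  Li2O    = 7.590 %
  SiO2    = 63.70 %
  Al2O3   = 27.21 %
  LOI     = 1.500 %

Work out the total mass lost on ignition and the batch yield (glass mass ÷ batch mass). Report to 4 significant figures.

LOI loss = 61.50 t; glass = 439.6 t; yield = 87.73%

Rounding to 4 significant digits governs each intermediate as displayed — every computation carries exact precision throughout; a single rounding produces each reported result — the derived quantities are computed using the weight values on 439.6 t of glass in full float precision (ignition loss, the five compositions, the totals, yield, net glass mass), as quoted within the question or the answer.
LOI of each material in turn:
  K2CO3: 188.9 × 0.3168 = 59.84 t
  silica sand: 164.7 × 0.002000 = 0.3294 t
  calcined alumina: 46.13 × 0.004000 = 0.1845 t
  zircon: 26.71 × 0.001000 = 0.02671 t
  spodumene concentrate: 74.68 × 0.01500 = 1.120 t
Total LOI = 61.50 t
Glass = batch − LOI = 501.1 − 61.50 = 439.6 t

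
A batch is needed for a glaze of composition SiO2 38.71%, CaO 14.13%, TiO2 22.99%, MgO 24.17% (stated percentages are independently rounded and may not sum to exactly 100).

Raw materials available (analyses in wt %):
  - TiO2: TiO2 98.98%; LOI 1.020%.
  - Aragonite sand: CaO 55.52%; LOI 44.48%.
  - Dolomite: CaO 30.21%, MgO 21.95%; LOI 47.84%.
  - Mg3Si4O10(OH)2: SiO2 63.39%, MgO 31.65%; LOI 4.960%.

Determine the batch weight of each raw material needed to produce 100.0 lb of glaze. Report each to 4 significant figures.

Rounding to four significant digits applies to every in-between result as printed; all internal work keeps full precision at all times. Every reported value receives exactly one rounding; all derived quantities are re-derived at full precision (the four compositions, yield, the totals, LOI, net glass mass) from the weighed amounts at 100.0 lb of glass as given in problem or answer.
Per-oxide target masses for 100.0 lb glaze:
  SiO2: 38.71% × 100.0 = 38.71 lb
  CaO: 14.13% × 100.0 = 14.13 lb
  TiO2: 22.99% × 100.0 = 22.99 lb
  MgO: 24.17% × 100.0 = 24.17 lb
Verifying the oxide balance applying the batch weights above, versus the basis set out (oxide sums agree with the targets within answer rounding):
  SiO2: 61.07·0.6339 = 38.71 lb (target 38.71 lb)
  CaO: 13.45·0.5552 + 22.06·0.3021 = 14.13 lb (target 14.13 lb)
  TiO2: 23.23·0.9898 = 22.99 lb (target 22.99 lb)
  MgO: 22.06·0.2195 + 61.07·0.3165 = 24.17 lb (target 24.17 lb)
Glass mass check: batch Σ − ignition loss = 100.0 lb (targets for the oxides total 100.0 lb; against the stated basis, 100.0 lb — a pure rounding effect).
Total batch = Σ batch = 119.8 lb; ignition loss, Σ(batch × LOI) = 19.80 lb; the yield ratio, glass ÷ batch: 83.47%.

Batch per 100.0 lb glaze:
  TiO2: 23.23 lb
  Aragonite sand: 13.45 lb
  Dolomite: 22.06 lb
  Mg3Si4O10(OH)2: 61.07 lb
Total batch = 119.8 lb; LOI loss = 19.80 lb; yield = 83.47%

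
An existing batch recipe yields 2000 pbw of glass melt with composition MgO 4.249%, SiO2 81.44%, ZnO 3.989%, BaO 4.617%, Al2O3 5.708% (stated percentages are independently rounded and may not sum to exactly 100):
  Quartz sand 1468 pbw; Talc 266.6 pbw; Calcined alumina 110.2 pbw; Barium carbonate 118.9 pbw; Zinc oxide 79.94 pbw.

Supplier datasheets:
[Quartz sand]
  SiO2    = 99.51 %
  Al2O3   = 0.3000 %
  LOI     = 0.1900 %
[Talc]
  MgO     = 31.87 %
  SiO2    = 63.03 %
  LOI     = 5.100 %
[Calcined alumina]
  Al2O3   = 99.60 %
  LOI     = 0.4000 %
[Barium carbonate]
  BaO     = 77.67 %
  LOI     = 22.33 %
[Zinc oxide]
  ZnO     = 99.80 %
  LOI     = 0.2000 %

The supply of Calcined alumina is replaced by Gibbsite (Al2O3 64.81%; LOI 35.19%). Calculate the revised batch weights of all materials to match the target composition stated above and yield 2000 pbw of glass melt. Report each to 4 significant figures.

The working math maintains full precision end to end — intermediates are displayed, with 4-significant-figure rounding, between the steps — every reported number undergoes a single rounding — derived quantities are computed from the weighed amounts per 2000 pbw of glass at exact precision (the yield, ignition loss, the five compositions, net glass mass, totals) precisely as stated by the problem or the answer.
The oxide mass targets at 2000 pbw glass melt:
  MgO: 4.249% × 2000 = 84.98 pbw
  SiO2: 81.44% × 2000 = 1629 pbw
  ZnO: 3.989% × 2000 = 79.78 pbw
  BaO: 4.617% × 2000 = 92.34 pbw
  Al2O3: 5.708% × 2000 = 114.2 pbw
Mass-balance tally per oxide applying the batch weights above, per the basis as stated (every target is met by its sum net of answer rounding effects):
  MgO: 266.6·0.3187 = 84.97 pbw (target 84.98 pbw)
  SiO2: 1468·0.9951 + 266.6·0.6303 = 1629 pbw (target 1629 pbw)
  ZnO: 79.94·0.9980 = 79.78 pbw (target 79.78 pbw)
  BaO: 118.9·0.7767 = 92.35 pbw (target 92.34 pbw)
  Al2O3: 1468·0.003000 + 169.4·0.6481 = 114.2 pbw (target 114.2 pbw)
Auditing the glass mass value: total charge less LOI = 2000 pbw (the targets, summed, come to 2000 pbw; against the stated basis, 2000 pbw — gaps are rounding artifacts).
Total batch = Σ batch = 2103 pbw; loss to ignition Σ batch·LOI = 102.7 pbw; as yield: glass ÷ batch → 95.12%.

Revised batch per 2000 pbw glass melt:
  Quartz sand: 1468 pbw
  Talc: 266.6 pbw
  Gibbsite: 169.4 pbw
  Barium carbonate: 118.9 pbw
  Zinc oxide: 79.94 pbw
Total batch = 2103 pbw; LOI loss = 102.7 pbw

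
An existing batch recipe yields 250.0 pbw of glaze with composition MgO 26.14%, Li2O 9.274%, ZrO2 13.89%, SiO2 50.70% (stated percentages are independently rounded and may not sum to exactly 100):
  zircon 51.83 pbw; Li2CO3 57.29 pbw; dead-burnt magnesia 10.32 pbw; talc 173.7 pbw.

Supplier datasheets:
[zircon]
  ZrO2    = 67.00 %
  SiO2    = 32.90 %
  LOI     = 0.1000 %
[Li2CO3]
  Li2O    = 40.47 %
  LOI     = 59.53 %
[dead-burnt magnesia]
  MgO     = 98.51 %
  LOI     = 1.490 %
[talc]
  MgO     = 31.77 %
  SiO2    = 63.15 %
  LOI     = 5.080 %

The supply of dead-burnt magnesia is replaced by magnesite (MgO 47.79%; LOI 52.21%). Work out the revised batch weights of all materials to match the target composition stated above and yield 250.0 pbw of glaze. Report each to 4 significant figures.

Revised batch per 250.0 pbw glaze:
  zircon: 51.83 pbw
  Li2CO3: 57.29 pbw
  magnesite: 21.26 pbw
  talc: 173.7 pbw
Total batch = 304.1 pbw; LOI loss = 54.08 pbw

The working math carries full precision from start to finish. Working values appear rounded to 4 significant figures; each reported figure takes just one rounding; all derived quantities, which include totals, ignition loss, glass mass, the yield, four oxide percentages, are computed in full float precision, as they appear in either problem or answer, from the weighed amounts for 250.0 pbw of glass.
Target oxide masses per 250.0 pbw glaze:
  MgO: 26.14% × 250.0 = 65.35 pbw
  Li2O: 9.274% × 250.0 = 23.18 pbw
  ZrO2: 13.89% × 250.0 = 34.72 pbw
  SiO2: 50.70% × 250.0 = 126.8 pbw
Verifying the oxide balance using the reported weights, against the basis in use (each sum matches its target mass given rounding of the digits):
  MgO: 21.26·0.4779 + 173.7·0.3177 = 65.34 pbw (target 65.35 pbw)
  Li2O: 57.29·0.4047 = 23.19 pbw (target 23.18 pbw)
  ZrO2: 51.83·0.6700 = 34.73 pbw (target 34.72 pbw)
  SiO2: 51.83·0.3290 + 173.7·0.6315 = 126.7 pbw (target 126.8 pbw)
Auditing the glass mass value: total charge less LOI = 250.0 pbw (summing oxide targets gives 250.0 pbw; with the basis standing at 250.0 pbw — rounding explains the deltas).
Total batch = Σ batch = 304.1 pbw; LOI loss = Σ batch·LOI = 54.08 pbw; yield, glass over the total, = 82.22%.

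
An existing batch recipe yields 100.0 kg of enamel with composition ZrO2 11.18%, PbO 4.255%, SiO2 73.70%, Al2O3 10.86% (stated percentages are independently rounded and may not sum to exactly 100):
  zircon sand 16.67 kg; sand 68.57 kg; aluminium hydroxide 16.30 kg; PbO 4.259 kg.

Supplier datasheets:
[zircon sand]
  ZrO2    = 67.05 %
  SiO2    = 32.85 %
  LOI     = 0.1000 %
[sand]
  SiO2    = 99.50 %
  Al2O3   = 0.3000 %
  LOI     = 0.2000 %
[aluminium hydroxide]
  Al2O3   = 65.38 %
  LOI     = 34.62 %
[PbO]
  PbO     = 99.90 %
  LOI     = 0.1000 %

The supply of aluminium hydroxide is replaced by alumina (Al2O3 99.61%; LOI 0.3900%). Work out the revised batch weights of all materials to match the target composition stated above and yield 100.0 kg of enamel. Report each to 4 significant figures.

Revised batch per 100.0 kg enamel:
  zircon sand: 16.67 kg
  sand: 68.57 kg
  alumina: 10.70 kg
  PbO: 4.259 kg
Total batch = 100.2 kg; LOI loss = 0.1998 kg

The working math carries exact precision from first step to last; values along the way appear, with 4-significant-figure rounding, as written. Every reported value is rounded just once — all derived quantities, including the yield, LOI, glass mass, the four compositions, the totals, are rebuilt from the batch weights at 100.0 kg of glass at full float precision as quoted within the problem or answer text.
Oxide mass targets, per 100.0 kg enamel:
  ZrO2: 11.18% × 100.0 = 11.18 kg
  PbO: 4.255% × 100.0 = 4.255 kg
  SiO2: 73.70% × 100.0 = 73.70 kg
  Al2O3: 10.86% × 100.0 = 10.86 kg
Checking each oxide sum using the reported weights, versus the basis set out (sums match the target masses within answer rounding):
  ZrO2: 16.67·0.6705 = 11.18 kg (target 11.18 kg)
  PbO: 4.259·0.9990 = 4.255 kg (target 4.255 kg)
  SiO2: 16.67·0.3285 + 68.57·0.9950 = 73.70 kg (target 73.70 kg)
  Al2O3: 68.57·0.003000 + 10.70·0.9961 = 10.86 kg (target 10.86 kg)
Glass-mass bookkeeping: total charge less LOI = 100.0 kg (the Σ of target masses is 100.0 kg; basis as stated: 100.0 kg — gaps are rounding artifacts).
Summing the batch: Σ batch = 100.2 kg; loss to ignition Σ batch·LOI = 0.1998 kg; yield: glass divided by total = 99.80%.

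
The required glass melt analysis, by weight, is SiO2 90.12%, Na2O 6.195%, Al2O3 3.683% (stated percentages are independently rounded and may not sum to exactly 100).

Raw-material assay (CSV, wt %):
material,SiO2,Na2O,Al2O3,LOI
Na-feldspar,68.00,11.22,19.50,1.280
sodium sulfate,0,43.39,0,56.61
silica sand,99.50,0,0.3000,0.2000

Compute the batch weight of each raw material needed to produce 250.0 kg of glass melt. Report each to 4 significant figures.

Batch per 250.0 kg glass melt:
  Na-feldspar: 44.20 kg
  sodium sulfate: 24.26 kg
  silica sand: 196.2 kg
Total batch = 264.7 kg; LOI loss = 14.69 kg; yield = 94.45%

All internal work runs at full float precision throughout. Values along the way appear, rounded to four significant figures, across the worked steps — each reported number is rounded once only; all derived quantities (totals, the yield, three oxide percentages, LOI, glass mass) are computed using the weight values on 250.0 kg of glass in full float precision, as set out in the question or the answer.
Oxide-by-oxide targets in 250.0 kg glass melt:
  SiO2: 90.12% × 250.0 = 225.3 kg
  Na2O: 6.195% × 250.0 = 15.49 kg
  Al2O3: 3.683% × 250.0 = 9.208 kg
Balance tally, oxide-wise, with the batch weights as given, versus the basis set out (every target is met by its sum inside rounding margins):
  SiO2: 44.20·0.6800 + 196.2·0.9950 = 225.3 kg (target 225.3 kg)
  Na2O: 44.20·0.1122 + 24.26·0.4339 = 15.49 kg (target 15.49 kg)
  Al2O3: 44.20·0.1950 + 196.2·0.003000 = 9.208 kg (target 9.208 kg)
Auditing the glass mass value: batch total minus LOI = 250.0 kg (the targets, summed, come to 250.0 kg; the stated basis being 250.0 kg — differing by rounding only).
Batch grand total — Σ batch = 264.7 kg; loss to ignition Σ batch·LOI = 14.69 kg; the yield ratio, glass ÷ batch: 94.45%.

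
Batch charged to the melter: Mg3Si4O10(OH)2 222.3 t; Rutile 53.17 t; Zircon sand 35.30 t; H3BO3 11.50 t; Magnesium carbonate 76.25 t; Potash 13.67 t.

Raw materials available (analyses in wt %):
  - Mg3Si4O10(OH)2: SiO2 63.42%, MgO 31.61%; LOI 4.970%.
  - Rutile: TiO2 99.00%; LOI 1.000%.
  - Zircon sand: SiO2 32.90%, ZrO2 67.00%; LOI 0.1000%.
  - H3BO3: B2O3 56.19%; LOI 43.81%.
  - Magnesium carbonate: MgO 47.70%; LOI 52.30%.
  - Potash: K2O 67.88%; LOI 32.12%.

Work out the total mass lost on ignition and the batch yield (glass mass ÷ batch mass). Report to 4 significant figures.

LOI loss = 60.92 t; glass = 351.3 t; yield = 85.22%

Mid-chain values are shown, with 4-significant-digit rounding, at each printed step. All arithmetic keeps exact precision all the way through — every reported value undergoes a single rounding; all derived quantities (yield, six oxide percentages, LOI, glass mass, the totals) are rebuilt at full float precision from the weighed amounts per 351.3 t of glass, exactly as printed in either problem or answer.
LOI of each material in turn:
  Mg3Si4O10(OH)2: 222.3 × 0.04970 = 11.05 t
  Rutile: 53.17 × 0.01000 = 0.5317 t
  Zircon sand: 35.30 × 0.001000 = 0.03530 t
  H3BO3: 11.50 × 0.4381 = 5.038 t
  Magnesium carbonate: 76.25 × 0.5230 = 39.88 t
  Potash: 13.67 × 0.3212 = 4.391 t
Total LOI = 60.92 t
Glass = batch − LOI = 412.2 − 60.92 = 351.3 t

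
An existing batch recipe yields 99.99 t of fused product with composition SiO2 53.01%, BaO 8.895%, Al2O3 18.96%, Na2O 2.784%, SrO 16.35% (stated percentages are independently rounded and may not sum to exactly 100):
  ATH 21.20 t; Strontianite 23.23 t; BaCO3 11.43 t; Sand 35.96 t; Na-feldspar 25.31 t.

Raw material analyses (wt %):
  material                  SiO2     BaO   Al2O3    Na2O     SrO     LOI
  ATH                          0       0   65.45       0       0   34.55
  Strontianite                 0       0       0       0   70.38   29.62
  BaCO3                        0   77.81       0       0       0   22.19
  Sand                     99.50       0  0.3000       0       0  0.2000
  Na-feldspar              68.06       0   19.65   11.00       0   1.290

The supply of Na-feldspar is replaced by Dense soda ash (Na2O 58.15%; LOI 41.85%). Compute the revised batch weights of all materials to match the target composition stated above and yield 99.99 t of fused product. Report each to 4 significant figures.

All arithmetic holds full float precision in every operation. Working values are shown rounded off to 4 significant digits across the worked steps. Exactly one rounding lands on each reported value — derived quantities (five oxide percentages, the yield, glass mass, LOI, the totals) are recomputed at full float precision from the weighed amounts per 99.99 t of glass as quoted within either problem or answer.
Oxide mass targets, per 99.99 t fused product:
  SiO2: 53.01% × 99.99 = 53.00 t
  BaO: 8.895% × 99.99 = 8.894 t
  Al2O3: 18.96% × 99.99 = 18.96 t
  Na2O: 2.784% × 99.99 = 2.784 t
  SrO: 16.35% × 99.99 = 16.35 t
Oxide-by-oxide audit with the batch weights as given, for the quoted basis mass (target by target, the sums agree net of answer rounding effects):
  SiO2: 53.27·0.9950 = 53.00 t (target 53.00 t)
  BaO: 11.43·0.7781 = 8.894 t (target 8.894 t)
  Al2O3: 28.72·0.6545 + 53.27·0.003000 = 18.96 t (target 18.96 t)
  Na2O: 4.787·0.5815 = 2.784 t (target 2.784 t)
  SrO: 23.23·0.7038 = 16.35 t (target 16.35 t)
Glass mass check: net batch after ignition = 99.99 t (the targets, summed, come to 99.99 t; versus the stated basis of 99.99 t — differing by rounding only).
Total batch = Σ batch = 121.4 t; ignition loss, Σ(batch × LOI) = 21.45 t; yield, glass over the total, = 82.34%.

Revised batch per 99.99 t fused product:
  ATH: 28.72 t
  Strontianite: 23.23 t
  BaCO3: 11.43 t
  Sand: 53.27 t
  Dense soda ash: 4.787 t
Total batch = 121.4 t; LOI loss = 21.45 t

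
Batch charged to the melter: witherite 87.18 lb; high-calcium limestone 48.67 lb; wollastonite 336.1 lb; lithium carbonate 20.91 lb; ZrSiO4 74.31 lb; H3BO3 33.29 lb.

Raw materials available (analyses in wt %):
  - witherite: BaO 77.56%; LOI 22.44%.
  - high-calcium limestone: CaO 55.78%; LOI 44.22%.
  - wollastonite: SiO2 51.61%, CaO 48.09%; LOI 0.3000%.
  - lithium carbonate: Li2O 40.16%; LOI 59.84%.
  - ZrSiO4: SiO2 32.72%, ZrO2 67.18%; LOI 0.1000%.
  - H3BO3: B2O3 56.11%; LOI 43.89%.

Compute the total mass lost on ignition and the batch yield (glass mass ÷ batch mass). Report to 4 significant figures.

LOI loss = 69.29 lb; glass = 531.2 lb; yield = 88.46%

In-progress results are displayed, rounded to 4 significant figures, when written out. Each numeric step carries full float precision all the way through. Every reported figure includes exactly one rounding; all derived quantities are recomputed from the batch weights for 531.2 lb of glass in full precision (glass mass, yield, totals, LOI, six oxide percentages), exactly as shown in problem or answer.
LOI of each material in turn:
  witherite: 87.18 × 0.2244 = 19.56 lb
  high-calcium limestone: 48.67 × 0.4422 = 21.52 lb
  wollastonite: 336.1 × 0.003000 = 1.008 lb
  lithium carbonate: 20.91 × 0.5984 = 12.51 lb
  ZrSiO4: 74.31 × 0.001000 = 0.07431 lb
  H3BO3: 33.29 × 0.4389 = 14.61 lb
Total LOI = 69.29 lb
Glass = batch − LOI = 600.5 − 69.29 = 531.2 lb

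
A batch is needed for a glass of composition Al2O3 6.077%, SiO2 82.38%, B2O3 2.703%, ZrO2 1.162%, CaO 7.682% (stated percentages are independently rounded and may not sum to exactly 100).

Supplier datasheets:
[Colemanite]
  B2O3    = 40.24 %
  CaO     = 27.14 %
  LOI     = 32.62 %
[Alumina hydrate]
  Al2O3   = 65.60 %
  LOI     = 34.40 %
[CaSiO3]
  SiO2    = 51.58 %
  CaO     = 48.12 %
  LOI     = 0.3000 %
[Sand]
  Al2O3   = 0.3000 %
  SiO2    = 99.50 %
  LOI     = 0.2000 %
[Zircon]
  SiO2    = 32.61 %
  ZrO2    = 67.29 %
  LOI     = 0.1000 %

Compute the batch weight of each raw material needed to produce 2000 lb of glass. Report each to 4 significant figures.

Intermediates are shown rounded to 4 significant digits across the worked steps. Full precision is kept at every stage. A single rounding yields every reported value — all derived quantities (glass mass, yield, five oxide percentages, ignition loss, the totals) are recomputed from the batch weights per 2000 lb of glass in full precision, exactly as printed in the question or the answer.
Target masses of each oxide per 2000 lb glass:
  Al2O3: 6.077% × 2000 = 121.5 lb
  SiO2: 82.38% × 2000 = 1648 lb
  B2O3: 2.703% × 2000 = 54.06 lb
  ZrO2: 1.162% × 2000 = 23.24 lb
  CaO: 7.682% × 2000 = 153.6 lb
Oxide-by-oxide audit from the weights as reported, versus the basis set out (sum by sum, the targets are met once rounding is allowed for):
  Al2O3: 178.3·0.6560 + 1518·0.003000 = 121.5 lb (target 121.5 lb)
  SiO2: 243.5·0.5158 + 1518·0.9950 + 34.54·0.3261 = 1647 lb (target 1648 lb)
  B2O3: 134.3·0.4024 = 54.04 lb (target 54.06 lb)
  ZrO2: 34.54·0.6729 = 23.24 lb (target 23.24 lb)
  CaO: 134.3·0.2714 + 243.5·0.4812 = 153.6 lb (target 153.6 lb)
Glass-mass closure: total charge less LOI = 2000 lb (per-oxide target masses sum to 2000 lb; the stated basis being 2000 lb — rounding explains the deltas).
Batch grand total — Σ batch = 2109 lb; LOI removed, Σ of batch·LOI: 108.9 lb; the yield ratio, glass ÷ batch: 94.83%.

Batch per 2000 lb glass:
  Colemanite: 134.3 lb
  Alumina hydrate: 178.3 lb
  CaSiO3: 243.5 lb
  Sand: 1518 lb
  Zircon: 34.54 lb
Total batch = 2109 lb; LOI loss = 108.9 lb; yield = 94.83%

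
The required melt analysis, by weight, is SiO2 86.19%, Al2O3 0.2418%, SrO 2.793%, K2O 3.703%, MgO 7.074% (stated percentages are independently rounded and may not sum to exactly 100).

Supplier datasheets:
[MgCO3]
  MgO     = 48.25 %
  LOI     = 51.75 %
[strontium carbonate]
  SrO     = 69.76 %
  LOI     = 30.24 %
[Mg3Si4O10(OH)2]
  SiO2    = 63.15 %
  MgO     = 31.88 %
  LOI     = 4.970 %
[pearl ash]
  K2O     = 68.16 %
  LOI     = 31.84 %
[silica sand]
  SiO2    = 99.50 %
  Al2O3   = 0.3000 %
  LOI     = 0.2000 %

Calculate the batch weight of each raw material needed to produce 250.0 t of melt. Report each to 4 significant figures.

Batch per 250.0 t melt:
  MgCO3: 20.98 t
  strontium carbonate: 10.01 t
  Mg3Si4O10(OH)2: 23.73 t
  pearl ash: 13.58 t
  silica sand: 201.5 t
Total batch = 269.8 t; LOI loss = 19.79 t; yield = 92.66%

All arithmetic carries exact precision from start to finish; mid-chain values are displayed (rounded to four significant digits) at each printed step; each reported result carries a single rounding. All derived quantities are recomputed from the weighed amounts per 250.0 t of glass in full precision (the totals, ignition loss, the five compositions, the yield, net glass mass), as quoted within problem or answer.
Target masses of each oxide per 250.0 t melt:
  SiO2: 86.19% × 250.0 = 215.5 t
  Al2O3: 0.2418% × 250.0 = 0.6045 t
  SrO: 2.793% × 250.0 = 6.982 t
  K2O: 3.703% × 250.0 = 9.258 t
  MgO: 7.074% × 250.0 = 17.68 t
Oxide-by-oxide audit using the reported weights, versus the basis set out (each sum matches its target mass modulo rounding of the values):
  SiO2: 23.73·0.6315 + 201.5·0.9950 = 215.5 t (target 215.5 t)
  Al2O3: 201.5·0.003000 = 0.6045 t (target 0.6045 t)
  SrO: 10.01·0.6976 = 6.983 t (target 6.982 t)
  K2O: 13.58·0.6816 = 9.256 t (target 9.258 t)
  MgO: 20.98·0.4825 + 23.73·0.3188 = 17.69 t (target 17.68 t)
Glass-mass sanity pass: the batch minus its LOI: 250.0 t (per-oxide target masses sum to 250.0 t; with the basis standing at 250.0 t — any gap is answer rounding).
Batch grand total — Σ batch = 269.8 t; the LOI term Σ batch·LOI equals 19.79 t; yield, glass over the total, = 92.66%.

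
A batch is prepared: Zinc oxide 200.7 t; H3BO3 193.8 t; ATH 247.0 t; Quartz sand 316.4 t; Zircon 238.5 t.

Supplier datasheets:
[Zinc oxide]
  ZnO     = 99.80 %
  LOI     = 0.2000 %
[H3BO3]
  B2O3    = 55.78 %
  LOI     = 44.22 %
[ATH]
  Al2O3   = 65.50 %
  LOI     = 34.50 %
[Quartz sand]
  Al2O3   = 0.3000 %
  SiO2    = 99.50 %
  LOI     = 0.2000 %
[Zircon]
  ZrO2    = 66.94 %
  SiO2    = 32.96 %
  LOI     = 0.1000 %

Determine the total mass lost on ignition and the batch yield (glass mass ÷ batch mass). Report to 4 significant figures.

Every computation keeps full precision through every step — intermediates are printed rounded to four significant digits at each printed step; each reported result is rounded once only; the derived quantities are recomputed in full precision (yield, LOI, the totals, five oxide percentages, glass mass) from the weighed amounts at 1024 t of glass, as they appear in question or answer.
LOI of each material in turn:
  Zinc oxide: 200.7 × 0.002000 = 0.4014 t
  H3BO3: 193.8 × 0.4422 = 85.70 t
  ATH: 247.0 × 0.3450 = 85.21 t
  Quartz sand: 316.4 × 0.002000 = 0.6328 t
  Zircon: 238.5 × 0.001000 = 0.2385 t
Total LOI = 172.2 t
Glass = batch − LOI = 1196 − 172.2 = 1024 t

LOI loss = 172.2 t; glass = 1024 t; yield = 85.61%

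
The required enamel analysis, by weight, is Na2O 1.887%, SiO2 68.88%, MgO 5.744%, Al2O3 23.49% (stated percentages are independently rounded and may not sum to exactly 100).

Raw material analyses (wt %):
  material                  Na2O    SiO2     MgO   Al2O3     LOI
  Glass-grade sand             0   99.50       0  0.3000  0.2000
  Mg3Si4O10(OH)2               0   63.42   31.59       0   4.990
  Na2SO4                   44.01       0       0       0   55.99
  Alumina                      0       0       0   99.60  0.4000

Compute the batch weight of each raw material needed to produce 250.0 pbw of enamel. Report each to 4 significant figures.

Rounding to 4 significant digits extends to each in-between result as shown. All internal work holds full float precision at every stage. Every reported number is rounded only once. The derived quantities (four oxide percentages, totals, glass mass, LOI, yield) are re-derived from the batch weights per 250.0 pbw of glass in full float precision precisely as stated by either problem or answer.
Target oxide masses per 250.0 pbw enamel:
  Na2O: 1.887% × 250.0 = 4.718 pbw
  SiO2: 68.88% × 250.0 = 172.2 pbw
  MgO: 5.744% × 250.0 = 14.36 pbw
  Al2O3: 23.49% × 250.0 = 58.72 pbw
A balance pass over the oxides, from the weights as reported, versus the basis set out (delivered sums recover each target within answer rounding):
  Na2O: 10.72·0.4401 = 4.718 pbw (target 4.718 pbw)
  SiO2: 144.1·0.9950 + 45.46·0.6342 = 172.2 pbw (target 172.2 pbw)
  MgO: 45.46·0.3159 = 14.36 pbw (target 14.36 pbw)
  Al2O3: 144.1·0.003000 + 58.53·0.9960 = 58.73 pbw (target 58.72 pbw)
Auditing the glass mass value: total charge less LOI = 250.0 pbw (oxide target masses add up to 250.0 pbw; stated basis 250.0 pbw — gaps are rounding artifacts).
Total batch = Σ batch = 258.8 pbw; LOI loss = Σ batch·LOI = 8.793 pbw; yield = glass ÷ total batch = 96.60%.

Batch per 250.0 pbw enamel:
  Glass-grade sand: 144.1 pbw
  Mg3Si4O10(OH)2: 45.46 pbw
  Na2SO4: 10.72 pbw
  Alumina: 58.53 pbw
Total batch = 258.8 pbw; LOI loss = 8.793 pbw; yield = 96.60%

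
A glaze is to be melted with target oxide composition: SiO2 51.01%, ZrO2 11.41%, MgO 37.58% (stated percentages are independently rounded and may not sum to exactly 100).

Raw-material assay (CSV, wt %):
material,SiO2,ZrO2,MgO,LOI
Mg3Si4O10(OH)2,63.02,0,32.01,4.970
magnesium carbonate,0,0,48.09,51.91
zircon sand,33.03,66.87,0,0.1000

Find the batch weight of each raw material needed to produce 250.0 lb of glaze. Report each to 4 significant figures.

Batch per 250.0 lb glaze:
  Mg3Si4O10(OH)2: 180.0 lb
  magnesium carbonate: 75.55 lb
  zircon sand: 42.66 lb
Total batch = 298.2 lb; LOI loss = 48.21 lb; yield = 83.83%

Working values are printed rounded to four significant digits on the page; each numeric step maintains full precision from start to finish. Every reported value takes a single rounding; derived quantities, which include three oxide percentages, glass mass, totals, yield, ignition loss, are rebuilt in full precision, as quoted within the question or the answer, using the weight values per 250.0 lb of glass.
The oxide mass targets at 250.0 lb glaze:
  SiO2: 51.01% × 250.0 = 127.5 lb
  ZrO2: 11.41% × 250.0 = 28.52 lb
  MgO: 37.58% × 250.0 = 93.95 lb
Checking each oxide sum from the weights as reported, on the stated basis (each sum matches its target mass exact up to rounding of places):
  SiO2: 180.0·0.6302 + 42.66·0.3303 = 127.5 lb (target 127.5 lb)
  ZrO2: 42.66·0.6687 = 28.53 lb (target 28.52 lb)
  MgO: 180.0·0.3201 + 75.55·0.4809 = 93.95 lb (target 93.95 lb)
Mass balance on the glass: whole batch net of LOI = 250.0 lb (the Σ of target masses is 250.0 lb; basis as stated: 250.0 lb — gaps are rounding artifacts).
Summing the batch: Σ batch = 298.2 lb; ignition loss, Σ(batch × LOI) = 48.21 lb; as yield: glass ÷ batch → 83.83%.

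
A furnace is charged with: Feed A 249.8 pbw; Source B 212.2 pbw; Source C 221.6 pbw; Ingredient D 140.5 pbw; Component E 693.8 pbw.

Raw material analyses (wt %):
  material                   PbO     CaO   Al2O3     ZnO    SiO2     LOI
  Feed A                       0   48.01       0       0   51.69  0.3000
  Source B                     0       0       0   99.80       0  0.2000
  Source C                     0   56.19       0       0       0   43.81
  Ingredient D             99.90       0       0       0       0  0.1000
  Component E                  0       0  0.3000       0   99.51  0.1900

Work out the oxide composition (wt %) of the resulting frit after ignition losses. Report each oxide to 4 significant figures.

Glass mass = 1418 pbw (batch 1518 − LOI 99.72).
Composition: PbO 9.897%, CaO 17.24%, Al2O3 0.1468%, ZnO 14.93%, SiO2 57.79%

Every computation holds exact precision at every stage — in-progress results are shown, rounded to 4 significant figures, in the printout; exactly one rounding goes into every reported figure — the derived quantities are computed in full precision (the five compositions, the totals, yield, LOI, glass mass) starting from the weights per 1418 pbw of glass, as they appear in question or answer.
Oxide-by-oxide delivered mass:
  PbO: 140.5·0.9990 = 140.4 pbw
  CaO: 249.8·0.4801 + 221.6·0.5619 = 244.4 pbw
  Al2O3: 693.8·0.003000 = 2.081 pbw
  ZnO: 212.2·0.9980 = 211.8 pbw
  SiO2: 249.8·0.5169 + 693.8·0.9951 = 819.5 pbw
LOI: 249.8·0.003000 + 212.2·0.002000 + 221.6·0.4381 + 140.5·0.001000 + 693.8·0.001900 = 99.72 pbw
The glass mass, total less LOI, = 1518 − 99.72 = 1418 pbw (matching Σ of the oxides)
wt % = 100 × oxide mass / glass mass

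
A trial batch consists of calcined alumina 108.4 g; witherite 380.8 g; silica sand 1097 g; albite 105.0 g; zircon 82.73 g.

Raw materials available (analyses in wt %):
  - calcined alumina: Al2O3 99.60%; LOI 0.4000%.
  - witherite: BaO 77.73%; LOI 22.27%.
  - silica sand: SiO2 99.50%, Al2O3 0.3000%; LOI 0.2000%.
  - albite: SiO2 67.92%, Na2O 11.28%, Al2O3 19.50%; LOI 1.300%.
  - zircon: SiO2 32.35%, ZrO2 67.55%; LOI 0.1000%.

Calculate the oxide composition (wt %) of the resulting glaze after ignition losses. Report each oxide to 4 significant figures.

The whole derivation carries full float precision in every operation. Values along the way are displayed (rounded to four significant digits) as written; each reported figure undergoes a single rounding; derived quantities are recomputed in full float precision (totals, net glass mass, five oxide percentages, LOI, the yield) starting from the weights for 1685 g of glass, exactly as shown in the question or the answer.
Oxide-by-oxide delivered mass:
  SiO2: 1097·0.9950 + 105.0·0.6792 + 82.73·0.3235 = 1190 g
  BaO: 380.8·0.7773 = 296.0 g
  ZrO2: 82.73·0.6755 = 55.88 g
  Na2O: 105.0·0.1128 = 11.84 g
  Al2O3: 108.4·0.9960 + 1097·0.003000 + 105.0·0.1950 = 131.7 g
LOI: 108.4·0.004000 + 380.8·0.2227 + 1097·0.002000 + 105.0·0.01300 + 82.73·0.001000 = 88.88 g
Glass mass = batch − LOI = 1774 − 88.88 = 1685 g (consistent with Σ oxide mass)
wt % = 100 × oxide mass / glass mass

Glass mass = 1685 g (batch 1774 − LOI 88.88).
Composition: SiO2 70.60%, BaO 17.57%, ZrO2 3.316%, Na2O 0.7029%, Al2O3 7.818%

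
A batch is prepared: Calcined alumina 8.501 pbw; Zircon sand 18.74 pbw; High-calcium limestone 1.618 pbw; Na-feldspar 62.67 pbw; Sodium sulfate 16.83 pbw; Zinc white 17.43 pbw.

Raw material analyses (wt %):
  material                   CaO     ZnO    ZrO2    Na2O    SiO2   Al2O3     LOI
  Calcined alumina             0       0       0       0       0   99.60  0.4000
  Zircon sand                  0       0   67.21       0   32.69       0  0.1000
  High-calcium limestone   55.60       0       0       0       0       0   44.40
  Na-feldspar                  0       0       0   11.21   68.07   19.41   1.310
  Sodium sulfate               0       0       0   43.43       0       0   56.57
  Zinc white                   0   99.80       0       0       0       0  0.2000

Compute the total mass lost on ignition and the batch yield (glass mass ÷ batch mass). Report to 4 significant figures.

LOI loss = 11.15 pbw; glass = 114.6 pbw; yield = 91.14%

The working math carries full float precision at all times — values along the way are displayed, rounded to four significant figures, across the worked steps — every reported result carries a single rounding. The derived quantities, including the totals, LOI, six oxide percentages, glass mass, the yield, are rebuilt from the weighed amounts per 114.6 pbw of glass at full float precision, as set out in question or answer.
Per-material ignition loss:
  Calcined alumina: 8.501 × 0.004000 = 0.03400 pbw
  Zircon sand: 18.74 × 0.001000 = 0.01874 pbw
  High-calcium limestone: 1.618 × 0.4440 = 0.7184 pbw
  Na-feldspar: 62.67 × 0.01310 = 0.8210 pbw
  Sodium sulfate: 16.83 × 0.5657 = 9.521 pbw
  Zinc white: 17.43 × 0.002000 = 0.03486 pbw
Total LOI = 11.15 pbw
Glass = batch − LOI = 125.8 − 11.15 = 114.6 pbw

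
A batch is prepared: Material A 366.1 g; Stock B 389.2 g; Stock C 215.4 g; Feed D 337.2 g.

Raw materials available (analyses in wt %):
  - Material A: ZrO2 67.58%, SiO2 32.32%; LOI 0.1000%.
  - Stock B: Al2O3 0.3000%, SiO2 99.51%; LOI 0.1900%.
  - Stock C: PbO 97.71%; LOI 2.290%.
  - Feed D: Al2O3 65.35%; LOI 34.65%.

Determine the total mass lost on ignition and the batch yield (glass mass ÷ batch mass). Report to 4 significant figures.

LOI loss = 122.9 g; glass = 1185 g; yield = 90.60%

In-progress results are shown, with 4-significant-figure rounding, in the printout — all arithmetic maintains exact precision through the solve; each reported value is rounded once only. The derived quantities, which include four oxide percentages, the totals, ignition loss, net glass mass, the yield, are recomputed in full float precision, as set out in problem or answer, using the weight values per 1185 g of glass.
Ignition loss by material:
  Material A: 366.1 × 0.001000 = 0.3661 g
  Stock B: 389.2 × 0.001900 = 0.7395 g
  Stock C: 215.4 × 0.02290 = 4.933 g
  Feed D: 337.2 × 0.3465 = 116.8 g
Total LOI = 122.9 g
Glass = batch − LOI = 1308 − 122.9 = 1185 g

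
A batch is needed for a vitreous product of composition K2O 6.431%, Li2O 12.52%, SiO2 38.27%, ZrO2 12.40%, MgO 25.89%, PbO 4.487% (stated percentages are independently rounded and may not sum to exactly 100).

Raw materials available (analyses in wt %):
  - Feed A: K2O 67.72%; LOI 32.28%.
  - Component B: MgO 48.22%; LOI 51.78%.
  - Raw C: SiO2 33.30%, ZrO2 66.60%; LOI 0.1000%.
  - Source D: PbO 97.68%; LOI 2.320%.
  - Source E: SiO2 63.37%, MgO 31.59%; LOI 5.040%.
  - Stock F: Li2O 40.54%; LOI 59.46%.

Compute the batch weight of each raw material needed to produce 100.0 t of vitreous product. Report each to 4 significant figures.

Mid-chain values appear with 4-significant-figure rounding between the steps — full precision is held through every step; each reported result is rounded just once; the derived quantities are rebuilt at full float precision (the yield, the totals, glass mass, LOI, the six compositions) using the weight values for 100.0 t of glass as quoted within the problem or the answer.
Oxide-by-oxide targets in 100.0 t vitreous product:
  K2O: 6.431% × 100.0 = 6.431 t
  Li2O: 12.52% × 100.0 = 12.52 t
  SiO2: 38.27% × 100.0 = 38.27 t
  ZrO2: 12.40% × 100.0 = 12.40 t
  MgO: 25.89% × 100.0 = 25.89 t
  PbO: 4.487% × 100.0 = 4.487 t
Per-oxide balance check working from each reported weight, per the basis as stated (target by target, the sums agree up to rounding of the answer):
  K2O: 9.496·0.6772 = 6.431 t (target 6.431 t)
  Li2O: 30.88·0.4054 = 12.52 t (target 12.52 t)
  SiO2: 18.62·0.3330 + 50.61·0.6337 = 38.27 t (target 38.27 t)
  ZrO2: 18.62·0.6660 = 12.40 t (target 12.40 t)
  MgO: 20.54·0.4822 + 50.61·0.3159 = 25.89 t (target 25.89 t)
  PbO: 4.594·0.9768 = 4.487 t (target 4.487 t)
Consistency of the glass mass: net batch after ignition = 100.0 t (per-oxide target masses sum to 100.0 t; versus the stated basis of 100.0 t — any gap is answer rounding).
Total batch = Σ batch = 134.7 t; ignition loss, Σ(batch × LOI) = 34.74 t; yield: glass divided by total = 74.22%.

Batch per 100.0 t vitreous product:
  Feed A: 9.496 t
  Component B: 20.54 t
  Raw C: 18.62 t
  Source D: 4.594 t
  Source E: 50.61 t
  Stock F: 30.88 t
Total batch = 134.7 t; LOI loss = 34.74 t; yield = 74.22%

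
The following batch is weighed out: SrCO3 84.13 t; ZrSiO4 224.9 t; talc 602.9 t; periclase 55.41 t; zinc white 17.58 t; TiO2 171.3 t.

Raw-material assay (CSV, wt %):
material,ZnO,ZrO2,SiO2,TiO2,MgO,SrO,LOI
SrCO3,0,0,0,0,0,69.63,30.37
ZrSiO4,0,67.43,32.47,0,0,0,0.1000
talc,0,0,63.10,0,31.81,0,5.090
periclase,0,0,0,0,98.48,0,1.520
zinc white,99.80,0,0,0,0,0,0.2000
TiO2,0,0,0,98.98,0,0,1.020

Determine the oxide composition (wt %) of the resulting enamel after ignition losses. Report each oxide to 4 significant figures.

Glass mass = 1097 t (batch 1156 − LOI 59.09).
Composition: ZnO 1.599%, ZrO2 13.82%, SiO2 41.33%, TiO2 15.45%, MgO 22.45%, SrO 5.339%

Rounding to 4 significant figures governs every mid-chain value as displayed. The working math runs at exact precision throughout. Every reported number takes just one rounding. Derived quantities, which include glass mass, the six compositions, ignition loss, the yield, the totals, are carried at exact precision, as set out in the problem or answer text, from the batch weights for 1097 t of glass.
Delivered oxide masses:
  ZnO: 17.58·0.9980 = 17.54 t
  ZrO2: 224.9·0.6743 = 151.7 t
  SiO2: 224.9·0.3247 + 602.9·0.6310 = 453.5 t
  TiO2: 171.3·0.9898 = 169.6 t
  MgO: 602.9·0.3181 + 55.41·0.9848 = 246.4 t
  SrO: 84.13·0.6963 = 58.58 t
LOI: 84.13·0.3037 + 224.9·0.001000 + 602.9·0.05090 + 55.41·0.01520 + 17.58·0.002000 + 171.3·0.01020 = 59.09 t
The glass mass, total less LOI, = 1156 − 59.09 = 1097 t (equal to the oxide-mass sum)
each oxide over glass, ×100, is wt %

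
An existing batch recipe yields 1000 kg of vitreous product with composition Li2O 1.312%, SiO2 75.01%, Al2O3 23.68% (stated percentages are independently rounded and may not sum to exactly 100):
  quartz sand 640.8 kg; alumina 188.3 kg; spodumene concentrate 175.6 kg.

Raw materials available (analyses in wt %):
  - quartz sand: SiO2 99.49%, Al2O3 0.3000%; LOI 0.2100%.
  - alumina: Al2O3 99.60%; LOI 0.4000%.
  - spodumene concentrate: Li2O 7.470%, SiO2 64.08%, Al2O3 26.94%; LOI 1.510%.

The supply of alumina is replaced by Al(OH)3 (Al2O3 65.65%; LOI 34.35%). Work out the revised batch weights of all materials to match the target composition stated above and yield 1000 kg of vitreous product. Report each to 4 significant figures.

Intermediates are displayed with 4-significant-digit rounding in the working. All internal work holds exact precision all the way through; exactly one rounding is applied to every reported value; the derived quantities are rebuilt at full float precision (LOI, glass mass, the totals, the three compositions, the yield) from the weighed amounts at 1000 kg of glass, as they appear in question or answer.
Oxide-by-oxide targets in 1000 kg vitreous product:
  Li2O: 1.312% × 1000 = 13.12 kg
  SiO2: 75.01% × 1000 = 750.1 kg
  Al2O3: 23.68% × 1000 = 236.8 kg
Oxide-by-oxide audit on the weights just shown, versus the basis set out (sums match the target masses net of answer rounding effects):
  Li2O: 175.6·0.07470 = 13.12 kg (target 13.12 kg)
  SiO2: 640.8·0.9949 + 175.6·0.6408 = 750.1 kg (target 750.1 kg)
  Al2O3: 640.8·0.003000 + 285.7·0.6565 + 175.6·0.2694 = 236.8 kg (target 236.8 kg)
Mass balance on the glass: whole batch net of LOI = 1000 kg (the targets, summed, come to 1000 kg; the stated basis being 1000 kg — any gap is answer rounding).
Adding the batch up: Σ batch = 1102 kg; ignition loss, Σ(batch × LOI) = 102.1 kg; yield, glass over the total, = 90.73%.

Revised batch per 1000 kg vitreous product:
  quartz sand: 640.8 kg
  Al(OH)3: 285.7 kg
  spodumene concentrate: 175.6 kg
Total batch = 1102 kg; LOI loss = 102.1 kg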